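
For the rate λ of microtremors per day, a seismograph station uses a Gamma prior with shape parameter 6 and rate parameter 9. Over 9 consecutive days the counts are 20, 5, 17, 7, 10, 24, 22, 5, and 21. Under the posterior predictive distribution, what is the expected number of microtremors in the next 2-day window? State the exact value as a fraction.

137/9

Total count: 20 + 5 + 17 + 7 + 10 + 24 + 22 + 5 + 21 = 131.
Total exposure: 9 days.
Conjugate update: add total count to the shape and total exposure to the rate, giving Gamma(137, 18).
Predictive mean over a 2-day window = T·E[λ|data] = 2·137/18 = 137/9.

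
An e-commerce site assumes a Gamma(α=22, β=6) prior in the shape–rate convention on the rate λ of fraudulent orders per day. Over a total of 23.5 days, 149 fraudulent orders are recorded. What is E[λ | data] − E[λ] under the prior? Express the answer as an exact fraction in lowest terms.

377/177

Total count 149 over total exposure 23.5 days.
The Gamma prior is conjugate for the Poisson rate, so λ | data ~ Gamma(22+149, 6+23.5) = Gamma(171, 59/2).
Posterior mean = 171/(59/2) = 342/59; prior mean = 22/6 = 11/3. Difference = 342/59 − 11/3 = 377/177.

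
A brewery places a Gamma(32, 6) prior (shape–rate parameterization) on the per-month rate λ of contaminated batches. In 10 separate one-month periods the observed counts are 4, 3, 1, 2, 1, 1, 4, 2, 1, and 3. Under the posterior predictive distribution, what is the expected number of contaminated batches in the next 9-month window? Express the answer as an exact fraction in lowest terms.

243/8

Total count: 4 + 3 + 1 + 2 + 1 + 1 + 4 + 2 + 1 + 3 = 22.
Total exposure: 10 months.
Posterior: α' = 32 + 22 = 54, β' = 6 + 10 = 16.
Predictive mean over a 9-month window = T·E[λ|data] = 9·54/16 = 243/8.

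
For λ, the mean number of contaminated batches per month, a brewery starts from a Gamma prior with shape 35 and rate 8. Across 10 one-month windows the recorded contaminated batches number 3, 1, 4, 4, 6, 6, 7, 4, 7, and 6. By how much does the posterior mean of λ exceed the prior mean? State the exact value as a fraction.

17/72

Total count: 3 + 1 + 4 + 4 + 6 + 6 + 7 + 4 + 7 + 6 = 48.
Total exposure: 10 months.
Posterior: α' = 35 + 48 = 83, β' = 8 + 10 = 18.
Posterior mean = 83/18 = 83/18; prior mean = 35/8 = 35/8. Difference = 83/18 − 35/8 = 17/72.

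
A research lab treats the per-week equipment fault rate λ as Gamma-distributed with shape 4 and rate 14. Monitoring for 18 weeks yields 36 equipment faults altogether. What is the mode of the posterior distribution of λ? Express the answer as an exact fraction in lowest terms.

Total count 36 over total exposure 18 weeks.
Posterior: α' = 4 + 36 = 40, β' = 14 + 18 = 32.
Posterior mode = (α'−1)/β' = 39/32.

39/32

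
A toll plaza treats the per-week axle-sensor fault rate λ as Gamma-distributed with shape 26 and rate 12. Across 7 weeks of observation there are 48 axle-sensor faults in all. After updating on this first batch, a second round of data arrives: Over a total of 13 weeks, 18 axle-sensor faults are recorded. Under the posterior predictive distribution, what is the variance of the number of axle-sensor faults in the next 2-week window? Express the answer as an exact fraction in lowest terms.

Total count 48 over total exposure 7 weeks.
After the first batch: Gamma(26 + 48, 12 + 7) = Gamma(74, 19).
Total count 18 over total exposure 13 weeks.
After the second batch: Gamma(74 + 18, 19 + 13) = Gamma(92, 32).
The posterior predictive for a window of length T is Negative Binomial with variance T·α'·(β'+T)/β'² = 2·92·34/1024 = 391/64.

391/64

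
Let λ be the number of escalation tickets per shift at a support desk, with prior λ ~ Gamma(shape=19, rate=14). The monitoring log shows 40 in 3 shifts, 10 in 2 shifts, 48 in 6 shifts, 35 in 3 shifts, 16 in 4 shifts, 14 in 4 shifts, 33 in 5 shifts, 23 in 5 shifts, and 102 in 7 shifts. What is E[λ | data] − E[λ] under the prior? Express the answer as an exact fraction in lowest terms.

3753/742

Total count: 40 + 10 + 48 + 35 + 16 + 14 + 33 + 23 + 102 = 321.
Total exposure: 3 + 2 + 6 + 3 + 4 + 4 + 5 + 5 + 7 = 39 shifts.
Gamma(α, β) with Poisson data over total exposure Σt gives posterior Gamma(α+Σx, β+Σt) = Gamma(340, 53).
Posterior mean = 340/53 = 340/53; prior mean = 19/14 = 19/14. Difference = 340/53 − 19/14 = 3753/742.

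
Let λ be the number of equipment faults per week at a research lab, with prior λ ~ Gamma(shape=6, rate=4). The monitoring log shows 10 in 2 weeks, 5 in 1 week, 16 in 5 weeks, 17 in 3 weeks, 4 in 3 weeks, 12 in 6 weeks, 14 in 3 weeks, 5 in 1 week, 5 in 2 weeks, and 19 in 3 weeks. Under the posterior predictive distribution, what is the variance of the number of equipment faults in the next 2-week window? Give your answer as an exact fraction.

7910/1089

Total count: 10 + 5 + 16 + 17 + 4 + 12 + 14 + 5 + 5 + 19 = 107.
Total exposure: 2 + 1 + 5 + 3 + 3 + 6 + 3 + 1 + 2 + 3 = 29 weeks.
Conjugate update: add total count to the shape and total exposure to the rate, giving Gamma(113, 33).
The posterior predictive for a window of length T is Negative Binomial with variance T·α'·(β'+T)/β'² = 2·113·35/1089 = 7910/1089.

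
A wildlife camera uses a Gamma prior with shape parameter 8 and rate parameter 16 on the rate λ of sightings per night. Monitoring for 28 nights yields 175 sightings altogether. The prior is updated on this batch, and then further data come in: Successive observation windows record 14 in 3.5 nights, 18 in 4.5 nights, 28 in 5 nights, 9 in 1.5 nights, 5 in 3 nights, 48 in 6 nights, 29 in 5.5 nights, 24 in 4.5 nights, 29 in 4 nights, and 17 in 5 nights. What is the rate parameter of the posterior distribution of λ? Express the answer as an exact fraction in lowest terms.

Total count 175 over total exposure 28 nights.
After the first batch: Gamma(8 + 175, 16 + 28) = Gamma(183, 44).
Total count: 14 + 18 + 28 + 9 + 5 + 48 + 29 + 24 + 29 + 17 = 221.
Total exposure: 3.5 + 4.5 + 5 + 1.5 + 3 + 6 + 5.5 + 4.5 + 4 + 5 = 42.5 nights.
After the second batch: Gamma(183 + 221, 44 + 42.5) = Gamma(404, 173/2).

173/2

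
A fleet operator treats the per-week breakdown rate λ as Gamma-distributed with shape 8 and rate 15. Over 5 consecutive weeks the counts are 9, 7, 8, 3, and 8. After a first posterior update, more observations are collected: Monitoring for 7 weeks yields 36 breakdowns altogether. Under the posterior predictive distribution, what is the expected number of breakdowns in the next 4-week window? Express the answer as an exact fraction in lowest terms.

316/27

Total count: 9 + 7 + 8 + 3 + 8 = 35.
Total exposure: 5 weeks.
After the first batch: Gamma(8 + 35, 15 + 5) = Gamma(43, 20).
Total count 36 over total exposure 7 weeks.
After the second batch: Gamma(43 + 36, 20 + 7) = Gamma(79, 27).
Predictive mean over a 4-week window = T·E[λ|data] = 4·79/27 = 316/27.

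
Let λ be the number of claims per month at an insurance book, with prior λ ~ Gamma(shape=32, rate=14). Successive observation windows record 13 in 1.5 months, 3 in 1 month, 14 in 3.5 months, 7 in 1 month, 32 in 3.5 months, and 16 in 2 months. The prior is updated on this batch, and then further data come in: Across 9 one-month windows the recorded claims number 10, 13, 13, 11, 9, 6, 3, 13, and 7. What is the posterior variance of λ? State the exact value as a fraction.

Total count: 13 + 3 + 14 + 7 + 32 + 16 = 85.
Total exposure: 1.5 + 1 + 3.5 + 1 + 3.5 + 2 = 12.5 months.
After the first batch: Gamma(32 + 85, 14 + 12.5) = Gamma(117, 53/2).
Total count: 10 + 13 + 13 + 11 + 9 + 6 + 3 + 13 + 7 = 85.
Total exposure: 9 months.
After the second batch: Gamma(117 + 85, 53/2 + 9) = Gamma(202, 71/2).
Posterior variance = α'/β'² = 202/(5041/4) = 808/5041.

808/5041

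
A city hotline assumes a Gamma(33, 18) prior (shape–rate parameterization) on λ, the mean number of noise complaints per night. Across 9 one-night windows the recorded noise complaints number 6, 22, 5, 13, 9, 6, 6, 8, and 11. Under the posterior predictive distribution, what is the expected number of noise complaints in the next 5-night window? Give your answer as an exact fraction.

595/27

Total count: 6 + 22 + 5 + 13 + 9 + 6 + 6 + 8 + 11 = 86.
Total exposure: 9 nights.
Conjugate update: add total count to the shape and total exposure to the rate, giving Gamma(119, 27).
Predictive mean over a 5-night window = T·E[λ|data] = 5·119/27 = 595/27.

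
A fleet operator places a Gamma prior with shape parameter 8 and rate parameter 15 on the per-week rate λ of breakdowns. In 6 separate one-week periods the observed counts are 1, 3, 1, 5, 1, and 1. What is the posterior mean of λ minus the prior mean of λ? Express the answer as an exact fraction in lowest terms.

44/105

Total count: 1 + 3 + 1 + 5 + 1 + 1 = 12.
Total exposure: 6 weeks.
The Gamma prior is conjugate for the Poisson rate, so λ | data ~ Gamma(8+12, 15+6) = Gamma(20, 21).
Posterior mean = 20/21 = 20/21; prior mean = 8/15 = 8/15. Difference = 20/21 − 8/15 = 44/105.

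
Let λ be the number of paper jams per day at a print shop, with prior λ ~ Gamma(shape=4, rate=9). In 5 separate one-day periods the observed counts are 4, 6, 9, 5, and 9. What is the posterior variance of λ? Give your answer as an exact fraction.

Total count: 4 + 6 + 9 + 5 + 9 = 33.
Total exposure: 5 days.
By Gamma–Poisson conjugacy, the posterior is Gamma(α + Σx, β + Σt) = Gamma(4 + 33, 9 + 5) = Gamma(37, 14).
Posterior variance = α'/β'² = 37/196.

37/196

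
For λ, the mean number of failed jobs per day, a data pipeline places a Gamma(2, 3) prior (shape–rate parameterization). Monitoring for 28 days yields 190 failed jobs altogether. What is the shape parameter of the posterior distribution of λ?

Total count 190 over total exposure 28 days.
The Gamma prior is conjugate for the Poisson rate, so λ | data ~ Gamma(2+190, 3+28) = Gamma(192, 31).

192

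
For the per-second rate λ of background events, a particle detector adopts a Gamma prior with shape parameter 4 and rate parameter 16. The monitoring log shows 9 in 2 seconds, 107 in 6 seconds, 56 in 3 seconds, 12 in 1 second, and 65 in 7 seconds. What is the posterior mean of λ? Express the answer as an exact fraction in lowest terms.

253/35

Total count: 9 + 107 + 56 + 12 + 65 = 249.
Total exposure: 2 + 6 + 3 + 1 + 7 = 19 seconds.
The Gamma prior is conjugate for the Poisson rate, so λ | data ~ Gamma(4+249, 16+19) = Gamma(253, 35).
Posterior mean = α'/β' = 253/35.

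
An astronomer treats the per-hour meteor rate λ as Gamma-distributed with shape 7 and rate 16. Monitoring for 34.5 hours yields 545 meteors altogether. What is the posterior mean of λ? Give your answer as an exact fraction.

1104/101

Total count 545 over total exposure 34.5 hours.
The Gamma prior is conjugate for the Poisson rate, so λ | data ~ Gamma(7+545, 16+34.5) = Gamma(552, 101/2).
Posterior mean = α'/β' = 552/(101/2) = 1104/101.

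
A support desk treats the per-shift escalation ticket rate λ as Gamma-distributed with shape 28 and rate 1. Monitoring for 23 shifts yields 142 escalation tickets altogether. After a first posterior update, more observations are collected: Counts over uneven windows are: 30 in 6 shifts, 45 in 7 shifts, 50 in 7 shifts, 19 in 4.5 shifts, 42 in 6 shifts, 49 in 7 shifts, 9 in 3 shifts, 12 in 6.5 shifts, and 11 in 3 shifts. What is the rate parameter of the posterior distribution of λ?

74

Total count 142 over total exposure 23 shifts.
After the first batch: Gamma(28 + 142, 1 + 23) = Gamma(170, 24).
Total count: 30 + 45 + 50 + 19 + 42 + 49 + 9 + 12 + 11 = 267.
Total exposure: 6 + 7 + 7 + 4.5 + 6 + 7 + 3 + 6.5 + 3 = 50 shifts.
After the second batch: Gamma(170 + 267, 24 + 50) = Gamma(437, 74).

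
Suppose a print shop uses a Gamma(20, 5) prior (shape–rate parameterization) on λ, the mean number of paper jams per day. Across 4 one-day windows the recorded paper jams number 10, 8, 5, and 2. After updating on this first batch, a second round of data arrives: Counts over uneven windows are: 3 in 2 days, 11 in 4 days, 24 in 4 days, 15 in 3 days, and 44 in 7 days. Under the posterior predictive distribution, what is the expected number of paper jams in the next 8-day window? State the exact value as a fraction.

Total count: 10 + 8 + 5 + 2 = 25.
Total exposure: 4 days.
After the first batch: Gamma(20 + 25, 5 + 4) = Gamma(45, 9).
Total count: 3 + 11 + 24 + 15 + 44 = 97.
Total exposure: 2 + 4 + 4 + 3 + 7 = 20 days.
After the second batch: Gamma(45 + 97, 9 + 20) = Gamma(142, 29).
Predictive mean over an 8-day window = T·E[λ|data] = 8·142/29 = 1136/29.

1136/29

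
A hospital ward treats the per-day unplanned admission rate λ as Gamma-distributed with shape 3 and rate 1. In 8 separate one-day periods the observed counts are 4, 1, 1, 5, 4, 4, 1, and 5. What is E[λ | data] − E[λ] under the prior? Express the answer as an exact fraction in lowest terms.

Total count: 4 + 1 + 1 + 5 + 4 + 4 + 1 + 5 = 25.
Total exposure: 8 days.
Posterior: α' = 3 + 25 = 28, β' = 1 + 8 = 9.
Posterior mean = 28/9 = 28/9; prior mean = 3/1 = 3. Difference = 28/9 − 3 = 1/9.

1/9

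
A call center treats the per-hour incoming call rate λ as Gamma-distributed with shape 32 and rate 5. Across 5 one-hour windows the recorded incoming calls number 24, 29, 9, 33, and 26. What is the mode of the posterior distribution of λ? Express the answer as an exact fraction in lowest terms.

Total count: 24 + 29 + 9 + 33 + 26 = 121.
Total exposure: 5 hours.
Posterior: α' = 32 + 121 = 153, β' = 5 + 5 = 10.
Posterior mode = (α'−1)/β' = 152/10 = 76/5.

76/5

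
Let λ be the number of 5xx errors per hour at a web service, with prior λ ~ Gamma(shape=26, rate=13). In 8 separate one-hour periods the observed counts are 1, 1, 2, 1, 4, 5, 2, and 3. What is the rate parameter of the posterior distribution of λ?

21

Total count: 1 + 1 + 2 + 1 + 4 + 5 + 2 + 3 = 19.
Total exposure: 8 hours.
Gamma(α, β) with Poisson data over total exposure Σt gives posterior Gamma(α+Σx, β+Σt) = Gamma(45, 21).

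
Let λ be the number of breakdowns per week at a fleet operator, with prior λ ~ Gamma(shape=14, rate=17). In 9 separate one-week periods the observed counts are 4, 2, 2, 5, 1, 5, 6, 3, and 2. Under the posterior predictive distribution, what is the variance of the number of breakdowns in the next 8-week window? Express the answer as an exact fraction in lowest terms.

Total count: 4 + 2 + 2 + 5 + 1 + 5 + 6 + 3 + 2 = 30.
Total exposure: 9 weeks.
The Gamma prior is conjugate for the Poisson rate, so λ | data ~ Gamma(14+30, 17+9) = Gamma(44, 26).
The posterior predictive for a window of length T is Negative Binomial with variance T·α'·(β'+T)/β'² = 8·44·34/676 = 2992/169.

2992/169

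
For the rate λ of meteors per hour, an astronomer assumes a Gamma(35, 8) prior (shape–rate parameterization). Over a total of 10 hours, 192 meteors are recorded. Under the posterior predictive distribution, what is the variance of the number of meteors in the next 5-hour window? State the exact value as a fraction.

26105/324

Total count 192 over total exposure 10 hours.
By Gamma–Poisson conjugacy, the posterior is Gamma(α + Σx, β + Σt) = Gamma(35 + 192, 8 + 10) = Gamma(227, 18).
The posterior predictive for a window of length T is Negative Binomial with variance T·α'·(β'+T)/β'² = 5·227·23/324 = 26105/324.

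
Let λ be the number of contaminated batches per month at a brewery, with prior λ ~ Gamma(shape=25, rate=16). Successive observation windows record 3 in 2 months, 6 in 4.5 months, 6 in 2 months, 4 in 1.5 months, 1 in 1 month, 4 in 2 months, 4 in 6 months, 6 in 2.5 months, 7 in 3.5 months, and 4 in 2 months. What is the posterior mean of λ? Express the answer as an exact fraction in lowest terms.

70/43

Total count: 3 + 6 + 6 + 4 + 1 + 4 + 4 + 6 + 7 + 4 = 45.
Total exposure: 2 + 4.5 + 2 + 1.5 + 1 + 2 + 6 + 2.5 + 3.5 + 2 = 27 months.
Conjugate update: add total count to the shape and total exposure to the rate, giving Gamma(70, 43).
Posterior mean = α'/β' = 70/43.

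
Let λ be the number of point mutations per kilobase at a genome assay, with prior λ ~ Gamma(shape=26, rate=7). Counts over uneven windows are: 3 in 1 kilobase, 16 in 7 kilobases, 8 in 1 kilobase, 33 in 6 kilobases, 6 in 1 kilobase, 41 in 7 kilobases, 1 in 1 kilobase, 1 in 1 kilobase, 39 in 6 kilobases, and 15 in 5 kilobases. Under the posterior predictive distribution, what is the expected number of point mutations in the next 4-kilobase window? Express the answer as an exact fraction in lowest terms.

Total count: 3 + 16 + 8 + 33 + 6 + 41 + 1 + 1 + 39 + 15 = 163.
Total exposure: 1 + 7 + 1 + 6 + 1 + 7 + 1 + 1 + 6 + 5 = 36 kilobases.
Conjugate update: add total count to the shape and total exposure to the rate, giving Gamma(189, 43).
Predictive mean over a 4-kilobase window = T·E[λ|data] = 4·189/43 = 756/43.

756/43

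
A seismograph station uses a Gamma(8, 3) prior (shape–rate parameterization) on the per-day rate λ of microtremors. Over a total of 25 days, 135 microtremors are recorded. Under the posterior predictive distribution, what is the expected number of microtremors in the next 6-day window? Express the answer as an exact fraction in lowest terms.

Total count 135 over total exposure 25 days.
By Gamma–Poisson conjugacy, the posterior is Gamma(α + Σx, β + Σt) = Gamma(8 + 135, 3 + 25) = Gamma(143, 28).
Predictive mean over a 6-day window = T·E[λ|data] = 6·143/28 = 429/14.

429/14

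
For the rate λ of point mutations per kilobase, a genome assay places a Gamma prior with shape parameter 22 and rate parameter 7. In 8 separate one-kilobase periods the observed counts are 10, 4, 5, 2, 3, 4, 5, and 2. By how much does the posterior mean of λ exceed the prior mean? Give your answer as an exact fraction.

23/35

Total count: 10 + 4 + 5 + 2 + 3 + 4 + 5 + 2 = 35.
Total exposure: 8 kilobases.
Conjugate update: add total count to the shape and total exposure to the rate, giving Gamma(57, 15).
Posterior mean = 57/15 = 19/5; prior mean = 22/7 = 22/7. Difference = 19/5 − 22/7 = 23/35.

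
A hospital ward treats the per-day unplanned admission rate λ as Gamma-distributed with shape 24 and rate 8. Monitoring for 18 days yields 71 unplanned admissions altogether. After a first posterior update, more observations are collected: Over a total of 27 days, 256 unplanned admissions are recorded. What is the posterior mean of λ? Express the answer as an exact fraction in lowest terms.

351/53

Total count 71 over total exposure 18 days.
After the first batch: Gamma(24 + 71, 8 + 18) = Gamma(95, 26).
Total count 256 over total exposure 27 days.
After the second batch: Gamma(95 + 256, 26 + 27) = Gamma(351, 53).
Posterior mean = α'/β' = 351/53.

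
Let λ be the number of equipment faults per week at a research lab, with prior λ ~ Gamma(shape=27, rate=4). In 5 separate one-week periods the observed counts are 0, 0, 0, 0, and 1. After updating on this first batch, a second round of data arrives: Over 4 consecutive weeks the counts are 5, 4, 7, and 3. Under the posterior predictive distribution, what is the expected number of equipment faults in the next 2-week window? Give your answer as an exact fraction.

Total count: 0 + 0 + 0 + 0 + 1 = 1.
Total exposure: 5 weeks.
After the first batch: Gamma(27 + 1, 4 + 5) = Gamma(28, 9).
Total count: 5 + 4 + 7 + 3 = 19.
Total exposure: 4 weeks.
After the second batch: Gamma(28 + 19, 9 + 4) = Gamma(47, 13).
Predictive mean over a 2-week window = T·E[λ|data] = 2·47/13 = 94/13.

94/13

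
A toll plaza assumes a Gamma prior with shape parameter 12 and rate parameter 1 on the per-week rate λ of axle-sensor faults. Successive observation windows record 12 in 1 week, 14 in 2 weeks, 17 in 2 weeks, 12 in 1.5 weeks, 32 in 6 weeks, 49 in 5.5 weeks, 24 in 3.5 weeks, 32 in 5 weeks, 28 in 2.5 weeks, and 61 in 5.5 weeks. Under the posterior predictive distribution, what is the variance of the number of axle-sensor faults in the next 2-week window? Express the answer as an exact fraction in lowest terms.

87900/5041

Total count: 12 + 14 + 17 + 12 + 32 + 49 + 24 + 32 + 28 + 61 = 281.
Total exposure: 1 + 2 + 2 + 1.5 + 6 + 5.5 + 3.5 + 5 + 2.5 + 5.5 = 34.5 weeks.
Gamma(α, β) with Poisson data over total exposure Σt gives posterior Gamma(α+Σx, β+Σt) = Gamma(293, 71/2).
The posterior predictive for a window of length T is Negative Binomial with variance T·α'·(β'+T)/β'² = 2·293·(75/2)/(5041/4) = 87900/5041.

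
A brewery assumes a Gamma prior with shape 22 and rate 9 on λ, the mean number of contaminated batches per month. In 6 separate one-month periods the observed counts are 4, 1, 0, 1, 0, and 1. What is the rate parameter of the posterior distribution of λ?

15

Total count: 4 + 1 + 0 + 1 + 0 + 1 = 7.
Total exposure: 6 months.
Gamma(α, β) with Poisson data over total exposure Σt gives posterior Gamma(α+Σx, β+Σt) = Gamma(29, 15).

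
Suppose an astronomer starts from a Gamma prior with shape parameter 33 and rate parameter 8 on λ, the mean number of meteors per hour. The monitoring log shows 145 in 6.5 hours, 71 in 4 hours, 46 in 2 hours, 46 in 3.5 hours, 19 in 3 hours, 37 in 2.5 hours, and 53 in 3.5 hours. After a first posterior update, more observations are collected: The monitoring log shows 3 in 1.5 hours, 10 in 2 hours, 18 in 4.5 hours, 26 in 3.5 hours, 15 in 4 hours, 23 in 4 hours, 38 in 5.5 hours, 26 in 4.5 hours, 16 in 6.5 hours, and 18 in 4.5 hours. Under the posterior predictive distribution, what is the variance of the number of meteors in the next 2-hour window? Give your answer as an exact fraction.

388372/21609

Total count: 145 + 71 + 46 + 46 + 19 + 37 + 53 = 417.
Total exposure: 6.5 + 4 + 2 + 3.5 + 3 + 2.5 + 3.5 = 25 hours.
After the first batch: Gamma(33 + 417, 8 + 25) = Gamma(450, 33).
Total count: 3 + 10 + 18 + 26 + 15 + 23 + 38 + 26 + 16 + 18 = 193.
Total exposure: 1.5 + 2 + 4.5 + 3.5 + 4 + 4 + 5.5 + 4.5 + 6.5 + 4.5 = 40.5 hours.
After the second batch: Gamma(450 + 193, 33 + 40.5) = Gamma(643, 147/2).
The posterior predictive for a window of length T is Negative Binomial with variance T·α'·(β'+T)/β'² = 2·643·(151/2)/(21609/4) = 388372/21609.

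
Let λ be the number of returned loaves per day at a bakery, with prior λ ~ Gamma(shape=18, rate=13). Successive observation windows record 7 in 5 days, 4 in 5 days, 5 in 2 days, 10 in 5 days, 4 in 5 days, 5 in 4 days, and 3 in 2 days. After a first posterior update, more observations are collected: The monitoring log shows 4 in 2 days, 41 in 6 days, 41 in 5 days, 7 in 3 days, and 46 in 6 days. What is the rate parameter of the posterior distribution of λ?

63

Total count: 7 + 4 + 5 + 10 + 4 + 5 + 3 = 38.
Total exposure: 5 + 5 + 2 + 5 + 5 + 4 + 2 = 28 days.
After the first batch: Gamma(18 + 38, 13 + 28) = Gamma(56, 41).
Total count: 4 + 41 + 41 + 7 + 46 = 139.
Total exposure: 2 + 6 + 5 + 3 + 6 = 22 days.
After the second batch: Gamma(56 + 139, 41 + 22) = Gamma(195, 63).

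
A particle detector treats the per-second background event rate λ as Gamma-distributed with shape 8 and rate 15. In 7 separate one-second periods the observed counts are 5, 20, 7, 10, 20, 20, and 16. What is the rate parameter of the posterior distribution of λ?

Total count: 5 + 20 + 7 + 10 + 20 + 20 + 16 = 98.
Total exposure: 7 seconds.
Conjugate update: add total count to the shape and total exposure to the rate, giving Gamma(106, 22).

22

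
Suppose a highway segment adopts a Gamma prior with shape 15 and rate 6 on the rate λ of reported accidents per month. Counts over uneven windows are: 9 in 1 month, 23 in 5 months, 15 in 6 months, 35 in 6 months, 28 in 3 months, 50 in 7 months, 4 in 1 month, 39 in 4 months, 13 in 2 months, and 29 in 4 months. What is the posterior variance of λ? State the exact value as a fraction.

52/405

Total count: 9 + 23 + 15 + 35 + 28 + 50 + 4 + 39 + 13 + 29 = 245.
Total exposure: 1 + 5 + 6 + 6 + 3 + 7 + 1 + 4 + 2 + 4 = 39 months.
The Gamma prior is conjugate for the Poisson rate, so λ | data ~ Gamma(15+245, 6+39) = Gamma(260, 45).
Posterior variance = α'/β'² = 260/2025 = 52/405.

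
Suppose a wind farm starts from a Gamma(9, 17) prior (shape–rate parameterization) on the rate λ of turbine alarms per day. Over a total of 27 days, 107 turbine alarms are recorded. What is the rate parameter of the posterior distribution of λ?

Total count 107 over total exposure 27 days.
Gamma(α, β) with Poisson data over total exposure Σt gives posterior Gamma(α+Σx, β+Σt) = Gamma(116, 44).

44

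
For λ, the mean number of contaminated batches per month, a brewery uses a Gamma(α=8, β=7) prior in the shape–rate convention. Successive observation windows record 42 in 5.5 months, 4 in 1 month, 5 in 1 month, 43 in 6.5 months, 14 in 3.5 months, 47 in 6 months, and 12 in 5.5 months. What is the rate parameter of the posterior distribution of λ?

36

Total count: 42 + 4 + 5 + 43 + 14 + 47 + 12 = 167.
Total exposure: 5.5 + 1 + 1 + 6.5 + 3.5 + 6 + 5.5 = 29 months.
The Gamma prior is conjugate for the Poisson rate, so λ | data ~ Gamma(8+167, 7+29) = Gamma(175, 36).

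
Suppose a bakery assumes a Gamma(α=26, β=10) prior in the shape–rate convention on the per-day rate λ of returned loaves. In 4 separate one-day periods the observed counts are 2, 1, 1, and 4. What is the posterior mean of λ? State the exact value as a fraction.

17/7

Total count: 2 + 1 + 1 + 4 = 8.
Total exposure: 4 days.
Conjugate update: add total count to the shape and total exposure to the rate, giving Gamma(34, 14).
Posterior mean = α'/β' = 34/14 = 17/7.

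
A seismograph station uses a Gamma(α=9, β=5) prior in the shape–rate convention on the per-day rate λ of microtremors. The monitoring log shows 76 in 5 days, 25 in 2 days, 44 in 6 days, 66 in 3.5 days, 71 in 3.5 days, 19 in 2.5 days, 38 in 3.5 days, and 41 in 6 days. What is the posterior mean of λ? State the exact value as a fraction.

389/37

Total count: 76 + 25 + 44 + 66 + 71 + 19 + 38 + 41 = 380.
Total exposure: 5 + 2 + 6 + 3.5 + 3.5 + 2.5 + 3.5 + 6 = 32 days.
The Gamma prior is conjugate for the Poisson rate, so λ | data ~ Gamma(9+380, 5+32) = Gamma(389, 37).
Posterior mean = α'/β' = 389/37.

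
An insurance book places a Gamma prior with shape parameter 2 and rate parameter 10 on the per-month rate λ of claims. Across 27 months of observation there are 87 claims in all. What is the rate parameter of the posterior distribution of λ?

37

Total count 87 over total exposure 27 months.
Conjugate update: add total count to the shape and total exposure to the rate, giving Gamma(89, 37).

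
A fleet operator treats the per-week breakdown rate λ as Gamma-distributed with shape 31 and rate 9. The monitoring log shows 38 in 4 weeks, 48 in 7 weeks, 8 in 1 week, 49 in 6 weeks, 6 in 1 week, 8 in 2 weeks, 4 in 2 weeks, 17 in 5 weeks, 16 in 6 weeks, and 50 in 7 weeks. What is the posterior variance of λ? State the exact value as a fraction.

Total count: 38 + 48 + 8 + 49 + 6 + 8 + 4 + 17 + 16 + 50 = 244.
Total exposure: 4 + 7 + 1 + 6 + 1 + 2 + 2 + 5 + 6 + 7 = 41 weeks.
By Gamma–Poisson conjugacy, the posterior is Gamma(α + Σx, β + Σt) = Gamma(31 + 244, 9 + 41) = Gamma(275, 50).
Posterior variance = α'/β'² = 275/2500 = 11/100.

11/100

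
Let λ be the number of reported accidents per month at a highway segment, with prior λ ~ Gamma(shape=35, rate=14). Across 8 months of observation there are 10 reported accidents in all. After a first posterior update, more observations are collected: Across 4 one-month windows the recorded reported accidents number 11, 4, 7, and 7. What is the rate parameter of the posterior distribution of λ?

Total count 10 over total exposure 8 months.
After the first batch: Gamma(35 + 10, 14 + 8) = Gamma(45, 22).
Total count: 11 + 4 + 7 + 7 = 29.
Total exposure: 4 months.
After the second batch: Gamma(45 + 29, 22 + 4) = Gamma(74, 26).

26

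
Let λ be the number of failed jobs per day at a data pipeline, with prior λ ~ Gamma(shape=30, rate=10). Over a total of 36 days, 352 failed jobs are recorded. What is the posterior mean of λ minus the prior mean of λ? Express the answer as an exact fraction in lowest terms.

Total count 352 over total exposure 36 days.
By Gamma–Poisson conjugacy, the posterior is Gamma(α + Σx, β + Σt) = Gamma(30 + 352, 10 + 36) = Gamma(382, 46).
Posterior mean = 382/46 = 191/23; prior mean = 30/10 = 3. Difference = 191/23 − 3 = 122/23.

122/23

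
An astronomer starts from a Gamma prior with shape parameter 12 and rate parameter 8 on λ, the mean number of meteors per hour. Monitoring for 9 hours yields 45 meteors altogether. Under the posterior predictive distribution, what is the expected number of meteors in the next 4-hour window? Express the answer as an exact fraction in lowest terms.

228/17

Total count 45 over total exposure 9 hours.
By Gamma–Poisson conjugacy, the posterior is Gamma(α + Σx, β + Σt) = Gamma(12 + 45, 8 + 9) = Gamma(57, 17).
Predictive mean over a 4-hour window = T·E[λ|data] = 4·57/17 = 228/17.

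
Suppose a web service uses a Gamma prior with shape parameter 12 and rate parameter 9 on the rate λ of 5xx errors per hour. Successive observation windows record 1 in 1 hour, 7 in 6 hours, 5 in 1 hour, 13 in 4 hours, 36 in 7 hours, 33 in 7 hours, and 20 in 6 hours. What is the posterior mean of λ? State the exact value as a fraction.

127/41

Total count: 1 + 7 + 5 + 13 + 36 + 33 + 20 = 115.
Total exposure: 1 + 6 + 1 + 4 + 7 + 7 + 6 = 32 hours.
Gamma(α, β) with Poisson data over total exposure Σt gives posterior Gamma(α+Σx, β+Σt) = Gamma(127, 41).
Posterior mean = α'/β' = 127/41.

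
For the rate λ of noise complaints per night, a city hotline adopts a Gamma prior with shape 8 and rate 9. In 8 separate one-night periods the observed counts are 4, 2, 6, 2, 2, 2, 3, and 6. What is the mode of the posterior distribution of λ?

Total count: 4 + 2 + 6 + 2 + 2 + 2 + 3 + 6 = 27.
Total exposure: 8 nights.
Gamma(α, β) with Poisson data over total exposure Σt gives posterior Gamma(α+Σx, β+Σt) = Gamma(35, 17).
Posterior mode = (α'−1)/β' = 34/17 = 2.

2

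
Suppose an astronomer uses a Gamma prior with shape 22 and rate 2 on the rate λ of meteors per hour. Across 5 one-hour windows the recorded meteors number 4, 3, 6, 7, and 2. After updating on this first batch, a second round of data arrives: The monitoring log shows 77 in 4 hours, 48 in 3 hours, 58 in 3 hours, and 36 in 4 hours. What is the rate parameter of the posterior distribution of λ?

Total count: 4 + 3 + 6 + 7 + 2 = 22.
Total exposure: 5 hours.
After the first batch: Gamma(22 + 22, 2 + 5) = Gamma(44, 7).
Total count: 77 + 48 + 58 + 36 = 219.
Total exposure: 4 + 3 + 3 + 4 = 14 hours.
After the second batch: Gamma(44 + 219, 7 + 14) = Gamma(263, 21).

21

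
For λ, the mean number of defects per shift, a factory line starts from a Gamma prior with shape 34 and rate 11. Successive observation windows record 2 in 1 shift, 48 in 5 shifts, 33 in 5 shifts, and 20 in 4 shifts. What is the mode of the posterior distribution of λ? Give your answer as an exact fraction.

68/13

Total count: 2 + 48 + 33 + 20 = 103.
Total exposure: 1 + 5 + 5 + 4 = 15 shifts.
The Gamma prior is conjugate for the Poisson rate, so λ | data ~ Gamma(34+103, 11+15) = Gamma(137, 26).
Posterior mode = (α'−1)/β' = 136/26 = 68/13.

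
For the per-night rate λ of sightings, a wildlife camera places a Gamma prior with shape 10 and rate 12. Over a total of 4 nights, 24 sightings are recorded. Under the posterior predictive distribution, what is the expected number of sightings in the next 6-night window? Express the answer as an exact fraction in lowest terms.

51/4

Total count 24 over total exposure 4 nights.
By Gamma–Poisson conjugacy, the posterior is Gamma(α + Σx, β + Σt) = Gamma(10 + 24, 12 + 4) = Gamma(34, 16).
Predictive mean over a 6-night window = T·E[λ|data] = 6·34/16 = 51/4.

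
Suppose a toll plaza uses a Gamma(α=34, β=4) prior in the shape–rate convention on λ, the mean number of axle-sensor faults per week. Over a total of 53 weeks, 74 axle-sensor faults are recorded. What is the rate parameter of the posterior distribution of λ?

Total count 74 over total exposure 53 weeks.
Gamma(α, β) with Poisson data over total exposure Σt gives posterior Gamma(α+Σx, β+Σt) = Gamma(108, 57).

57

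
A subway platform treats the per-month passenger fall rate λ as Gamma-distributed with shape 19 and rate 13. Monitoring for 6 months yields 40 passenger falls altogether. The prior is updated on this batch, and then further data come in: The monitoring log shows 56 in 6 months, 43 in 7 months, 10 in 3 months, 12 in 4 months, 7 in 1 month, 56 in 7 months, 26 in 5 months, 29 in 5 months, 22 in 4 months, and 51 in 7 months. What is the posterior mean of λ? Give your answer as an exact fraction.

371/68

Total count 40 over total exposure 6 months.
After the first batch: Gamma(19 + 40, 13 + 6) = Gamma(59, 19).
Total count: 56 + 43 + 10 + 12 + 7 + 56 + 26 + 29 + 22 + 51 = 312.
Total exposure: 6 + 7 + 3 + 4 + 1 + 7 + 5 + 5 + 4 + 7 = 49 months.
After the second batch: Gamma(59 + 312, 19 + 49) = Gamma(371, 68).
Posterior mean = α'/β' = 371/68.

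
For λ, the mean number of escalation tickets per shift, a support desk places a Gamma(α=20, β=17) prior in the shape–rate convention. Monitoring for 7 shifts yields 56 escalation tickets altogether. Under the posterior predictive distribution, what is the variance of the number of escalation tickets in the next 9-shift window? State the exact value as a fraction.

627/16

Total count 56 over total exposure 7 shifts.
The Gamma prior is conjugate for the Poisson rate, so λ | data ~ Gamma(20+56, 17+7) = Gamma(76, 24).
The posterior predictive for a window of length T is Negative Binomial with variance T·α'·(β'+T)/β'² = 9·76·33/576 = 627/16.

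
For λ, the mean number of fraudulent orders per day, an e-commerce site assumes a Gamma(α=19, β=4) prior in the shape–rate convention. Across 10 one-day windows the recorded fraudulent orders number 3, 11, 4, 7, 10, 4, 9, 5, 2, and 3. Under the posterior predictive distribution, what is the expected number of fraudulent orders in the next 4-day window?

Total count: 3 + 11 + 4 + 7 + 10 + 4 + 9 + 5 + 2 + 3 = 58.
Total exposure: 10 days.
By Gamma–Poisson conjugacy, the posterior is Gamma(α + Σx, β + Σt) = Gamma(19 + 58, 4 + 10) = Gamma(77, 14).
Predictive mean over a 4-day window = T·E[λ|data] = 4·77/14 = 22.

22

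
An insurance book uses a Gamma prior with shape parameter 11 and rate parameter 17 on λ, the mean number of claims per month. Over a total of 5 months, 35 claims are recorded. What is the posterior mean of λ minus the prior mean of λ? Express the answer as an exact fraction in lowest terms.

Total count 35 over total exposure 5 months.
Gamma(α, β) with Poisson data over total exposure Σt gives posterior Gamma(α+Σx, β+Σt) = Gamma(46, 22).
Posterior mean = 46/22 = 23/11; prior mean = 11/17 = 11/17. Difference = 23/11 − 11/17 = 270/187.

270/187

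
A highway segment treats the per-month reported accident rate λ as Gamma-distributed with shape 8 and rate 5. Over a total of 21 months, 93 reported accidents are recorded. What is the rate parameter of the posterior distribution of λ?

26

Total count 93 over total exposure 21 months.
The Gamma prior is conjugate for the Poisson rate, so λ | data ~ Gamma(8+93, 5+21) = Gamma(101, 26).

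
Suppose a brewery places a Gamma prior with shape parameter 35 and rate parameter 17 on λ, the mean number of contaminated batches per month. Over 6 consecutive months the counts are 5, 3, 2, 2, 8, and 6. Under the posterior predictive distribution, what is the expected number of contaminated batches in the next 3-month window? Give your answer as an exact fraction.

183/23

Total count: 5 + 3 + 2 + 2 + 8 + 6 = 26.
Total exposure: 6 months.
By Gamma–Poisson conjugacy, the posterior is Gamma(α + Σx, β + Σt) = Gamma(35 + 26, 17 + 6) = Gamma(61, 23).
Predictive mean over a 3-month window = T·E[λ|data] = 3·61/23 = 183/23.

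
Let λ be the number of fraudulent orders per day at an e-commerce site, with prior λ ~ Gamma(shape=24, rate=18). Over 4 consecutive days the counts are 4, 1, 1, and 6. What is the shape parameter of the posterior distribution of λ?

36

Total count: 4 + 1 + 1 + 6 = 12.
Total exposure: 4 days.
Gamma(α, β) with Poisson data over total exposure Σt gives posterior Gamma(α+Σx, β+Σt) = Gamma(36, 22).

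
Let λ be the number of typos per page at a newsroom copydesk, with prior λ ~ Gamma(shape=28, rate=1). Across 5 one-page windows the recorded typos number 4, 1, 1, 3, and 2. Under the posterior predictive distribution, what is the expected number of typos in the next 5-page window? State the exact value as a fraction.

65/2

Total count: 4 + 1 + 1 + 3 + 2 = 11.
Total exposure: 5 pages.
Posterior: α' = 28 + 11 = 39, β' = 1 + 5 = 6.
Predictive mean over a 5-page window = T·E[λ|data] = 5·39/6 = 65/2.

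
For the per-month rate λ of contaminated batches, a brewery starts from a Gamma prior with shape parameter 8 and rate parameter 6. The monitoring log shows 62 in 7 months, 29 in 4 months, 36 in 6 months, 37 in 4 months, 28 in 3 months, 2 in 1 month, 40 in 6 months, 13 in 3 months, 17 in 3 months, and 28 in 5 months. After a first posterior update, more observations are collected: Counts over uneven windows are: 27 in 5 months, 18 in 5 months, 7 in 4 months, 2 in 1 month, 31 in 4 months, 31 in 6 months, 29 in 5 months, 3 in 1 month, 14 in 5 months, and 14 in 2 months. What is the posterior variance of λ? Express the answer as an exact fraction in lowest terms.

119/1849

Total count: 62 + 29 + 36 + 37 + 28 + 2 + 40 + 13 + 17 + 28 = 292.
Total exposure: 7 + 4 + 6 + 4 + 3 + 1 + 6 + 3 + 3 + 5 = 42 months.
After the first batch: Gamma(8 + 292, 6 + 42) = Gamma(300, 48).
Total count: 27 + 18 + 7 + 2 + 31 + 31 + 29 + 3 + 14 + 14 = 176.
Total exposure: 5 + 5 + 4 + 1 + 4 + 6 + 5 + 1 + 5 + 2 = 38 months.
After the second batch: Gamma(300 + 176, 48 + 38) = Gamma(476, 86).
Posterior variance = α'/β'² = 476/7396 = 119/1849.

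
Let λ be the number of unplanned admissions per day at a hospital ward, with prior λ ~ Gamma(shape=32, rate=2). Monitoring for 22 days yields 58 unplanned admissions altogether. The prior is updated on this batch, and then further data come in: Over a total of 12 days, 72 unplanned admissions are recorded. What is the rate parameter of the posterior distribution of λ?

Total count 58 over total exposure 22 days.
After the first batch: Gamma(32 + 58, 2 + 22) = Gamma(90, 24).
Total count 72 over total exposure 12 days.
After the second batch: Gamma(90 + 72, 24 + 12) = Gamma(162, 36).

36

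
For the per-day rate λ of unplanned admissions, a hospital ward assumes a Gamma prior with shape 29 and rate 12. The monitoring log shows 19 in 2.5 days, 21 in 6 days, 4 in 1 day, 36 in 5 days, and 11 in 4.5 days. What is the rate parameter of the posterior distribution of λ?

Total count: 19 + 21 + 4 + 36 + 11 = 91.
Total exposure: 2.5 + 6 + 1 + 5 + 4.5 = 19 days.
Posterior: α' = 29 + 91 = 120, β' = 12 + 19 = 31.

31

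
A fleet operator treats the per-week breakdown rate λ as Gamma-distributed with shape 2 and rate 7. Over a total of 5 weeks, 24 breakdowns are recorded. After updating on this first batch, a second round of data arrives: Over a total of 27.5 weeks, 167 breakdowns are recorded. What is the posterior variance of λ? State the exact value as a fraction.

772/6241

Total count 24 over total exposure 5 weeks.
After the first batch: Gamma(2 + 24, 7 + 5) = Gamma(26, 12).
Total count 167 over total exposure 27.5 weeks.
After the second batch: Gamma(26 + 167, 12 + 27.5) = Gamma(193, 79/2).
Posterior variance = α'/β'² = 193/(6241/4) = 772/6241.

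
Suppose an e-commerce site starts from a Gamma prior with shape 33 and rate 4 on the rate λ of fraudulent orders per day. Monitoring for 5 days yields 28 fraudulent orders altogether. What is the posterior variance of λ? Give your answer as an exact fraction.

Total count 28 over total exposure 5 days.
By Gamma–Poisson conjugacy, the posterior is Gamma(α + Σx, β + Σt) = Gamma(33 + 28, 4 + 5) = Gamma(61, 9).
Posterior variance = α'/β'² = 61/81.

61/81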